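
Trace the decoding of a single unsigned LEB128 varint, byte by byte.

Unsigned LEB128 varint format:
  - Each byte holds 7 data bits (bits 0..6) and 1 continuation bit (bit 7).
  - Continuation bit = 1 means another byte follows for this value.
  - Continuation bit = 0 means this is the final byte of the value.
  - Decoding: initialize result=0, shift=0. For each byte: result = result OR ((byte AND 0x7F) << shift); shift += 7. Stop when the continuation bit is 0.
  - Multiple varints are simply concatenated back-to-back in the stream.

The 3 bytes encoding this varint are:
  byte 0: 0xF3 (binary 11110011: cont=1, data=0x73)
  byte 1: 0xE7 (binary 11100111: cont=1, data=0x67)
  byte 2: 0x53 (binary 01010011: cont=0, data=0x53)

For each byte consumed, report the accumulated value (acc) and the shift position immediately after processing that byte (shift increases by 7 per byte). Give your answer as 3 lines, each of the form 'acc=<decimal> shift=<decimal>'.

Answer: acc=115 shift=7
acc=13299 shift=14
acc=1373171 shift=21

Derivation:
byte 0=0xF3: payload=0x73=115, contrib = 115<<0 = 115; acc -> 115, shift -> 7
byte 1=0xE7: payload=0x67=103, contrib = 103<<7 = 13184; acc -> 13299, shift -> 14
byte 2=0x53: payload=0x53=83, contrib = 83<<14 = 1359872; acc -> 1373171, shift -> 21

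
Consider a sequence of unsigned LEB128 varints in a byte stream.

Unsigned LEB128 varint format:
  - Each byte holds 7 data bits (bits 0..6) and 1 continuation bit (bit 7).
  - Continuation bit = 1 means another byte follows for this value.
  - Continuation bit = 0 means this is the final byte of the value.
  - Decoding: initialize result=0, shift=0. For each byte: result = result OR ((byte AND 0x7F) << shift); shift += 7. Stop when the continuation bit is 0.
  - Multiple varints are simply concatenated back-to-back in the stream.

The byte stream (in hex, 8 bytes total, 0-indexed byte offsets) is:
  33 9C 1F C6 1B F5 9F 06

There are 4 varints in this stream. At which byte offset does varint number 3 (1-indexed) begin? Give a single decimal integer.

  byte[0]=0x33 cont=0 payload=0x33=51: acc |= 51<<0 -> acc=51 shift=7 [end]
Varint 1: bytes[0:1] = 33 -> value 51 (1 byte(s))
  byte[1]=0x9C cont=1 payload=0x1C=28: acc |= 28<<0 -> acc=28 shift=7
  byte[2]=0x1F cont=0 payload=0x1F=31: acc |= 31<<7 -> acc=3996 shift=14 [end]
Varint 2: bytes[1:3] = 9C 1F -> value 3996 (2 byte(s))
  byte[3]=0xC6 cont=1 payload=0x46=70: acc |= 70<<0 -> acc=70 shift=7
  byte[4]=0x1B cont=0 payload=0x1B=27: acc |= 27<<7 -> acc=3526 shift=14 [end]
Varint 3: bytes[3:5] = C6 1B -> value 3526 (2 byte(s))
  byte[5]=0xF5 cont=1 payload=0x75=117: acc |= 117<<0 -> acc=117 shift=7
  byte[6]=0x9F cont=1 payload=0x1F=31: acc |= 31<<7 -> acc=4085 shift=14
  byte[7]=0x06 cont=0 payload=0x06=6: acc |= 6<<14 -> acc=102389 shift=21 [end]
Varint 4: bytes[5:8] = F5 9F 06 -> value 102389 (3 byte(s))

Answer: 3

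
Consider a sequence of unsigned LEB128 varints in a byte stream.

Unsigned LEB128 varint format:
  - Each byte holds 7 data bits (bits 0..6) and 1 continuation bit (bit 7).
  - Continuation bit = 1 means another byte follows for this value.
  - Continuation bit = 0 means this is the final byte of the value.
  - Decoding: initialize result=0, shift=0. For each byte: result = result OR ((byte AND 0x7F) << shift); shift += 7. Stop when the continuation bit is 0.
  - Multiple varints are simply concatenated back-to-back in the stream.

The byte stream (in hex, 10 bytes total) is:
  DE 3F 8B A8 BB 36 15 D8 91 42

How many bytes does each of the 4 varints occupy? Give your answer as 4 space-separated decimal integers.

  byte[0]=0xDE cont=1 payload=0x5E=94: acc |= 94<<0 -> acc=94 shift=7
  byte[1]=0x3F cont=0 payload=0x3F=63: acc |= 63<<7 -> acc=8158 shift=14 [end]
Varint 1: bytes[0:2] = DE 3F -> value 8158 (2 byte(s))
  byte[2]=0x8B cont=1 payload=0x0B=11: acc |= 11<<0 -> acc=11 shift=7
  byte[3]=0xA8 cont=1 payload=0x28=40: acc |= 40<<7 -> acc=5131 shift=14
  byte[4]=0xBB cont=1 payload=0x3B=59: acc |= 59<<14 -> acc=971787 shift=21
  byte[5]=0x36 cont=0 payload=0x36=54: acc |= 54<<21 -> acc=114217995 shift=28 [end]
Varint 2: bytes[2:6] = 8B A8 BB 36 -> value 114217995 (4 byte(s))
  byte[6]=0x15 cont=0 payload=0x15=21: acc |= 21<<0 -> acc=21 shift=7 [end]
Varint 3: bytes[6:7] = 15 -> value 21 (1 byte(s))
  byte[7]=0xD8 cont=1 payload=0x58=88: acc |= 88<<0 -> acc=88 shift=7
  byte[8]=0x91 cont=1 payload=0x11=17: acc |= 17<<7 -> acc=2264 shift=14
  byte[9]=0x42 cont=0 payload=0x42=66: acc |= 66<<14 -> acc=1083608 shift=21 [end]
Varint 4: bytes[7:10] = D8 91 42 -> value 1083608 (3 byte(s))

Answer: 2 4 1 3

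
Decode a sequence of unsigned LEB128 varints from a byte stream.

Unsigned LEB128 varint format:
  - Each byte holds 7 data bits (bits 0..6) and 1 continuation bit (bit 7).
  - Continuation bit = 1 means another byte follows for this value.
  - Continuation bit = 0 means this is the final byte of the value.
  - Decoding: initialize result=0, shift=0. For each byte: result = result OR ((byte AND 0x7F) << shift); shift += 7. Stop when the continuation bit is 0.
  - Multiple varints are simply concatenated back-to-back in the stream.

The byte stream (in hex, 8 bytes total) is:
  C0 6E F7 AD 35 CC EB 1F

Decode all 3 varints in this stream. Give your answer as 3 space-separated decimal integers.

Answer: 14144 874231 521676

Derivation:
  byte[0]=0xC0 cont=1 payload=0x40=64: acc |= 64<<0 -> acc=64 shift=7
  byte[1]=0x6E cont=0 payload=0x6E=110: acc |= 110<<7 -> acc=14144 shift=14 [end]
Varint 1: bytes[0:2] = C0 6E -> value 14144 (2 byte(s))
  byte[2]=0xF7 cont=1 payload=0x77=119: acc |= 119<<0 -> acc=119 shift=7
  byte[3]=0xAD cont=1 payload=0x2D=45: acc |= 45<<7 -> acc=5879 shift=14
  byte[4]=0x35 cont=0 payload=0x35=53: acc |= 53<<14 -> acc=874231 shift=21 [end]
Varint 2: bytes[2:5] = F7 AD 35 -> value 874231 (3 byte(s))
  byte[5]=0xCC cont=1 payload=0x4C=76: acc |= 76<<0 -> acc=76 shift=7
  byte[6]=0xEB cont=1 payload=0x6B=107: acc |= 107<<7 -> acc=13772 shift=14
  byte[7]=0x1F cont=0 payload=0x1F=31: acc |= 31<<14 -> acc=521676 shift=21 [end]
Varint 3: bytes[5:8] = CC EB 1F -> value 521676 (3 byte(s))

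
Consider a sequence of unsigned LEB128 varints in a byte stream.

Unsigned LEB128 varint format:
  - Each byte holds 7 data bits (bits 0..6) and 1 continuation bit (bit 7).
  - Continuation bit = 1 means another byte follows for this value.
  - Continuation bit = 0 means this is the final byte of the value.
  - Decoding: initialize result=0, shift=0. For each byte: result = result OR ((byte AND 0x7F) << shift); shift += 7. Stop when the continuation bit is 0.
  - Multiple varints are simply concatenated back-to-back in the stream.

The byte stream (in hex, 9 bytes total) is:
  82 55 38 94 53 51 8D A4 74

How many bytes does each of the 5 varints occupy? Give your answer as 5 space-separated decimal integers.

Answer: 2 1 2 1 3

Derivation:
  byte[0]=0x82 cont=1 payload=0x02=2: acc |= 2<<0 -> acc=2 shift=7
  byte[1]=0x55 cont=0 payload=0x55=85: acc |= 85<<7 -> acc=10882 shift=14 [end]
Varint 1: bytes[0:2] = 82 55 -> value 10882 (2 byte(s))
  byte[2]=0x38 cont=0 payload=0x38=56: acc |= 56<<0 -> acc=56 shift=7 [end]
Varint 2: bytes[2:3] = 38 -> value 56 (1 byte(s))
  byte[3]=0x94 cont=1 payload=0x14=20: acc |= 20<<0 -> acc=20 shift=7
  byte[4]=0x53 cont=0 payload=0x53=83: acc |= 83<<7 -> acc=10644 shift=14 [end]
Varint 3: bytes[3:5] = 94 53 -> value 10644 (2 byte(s))
  byte[5]=0x51 cont=0 payload=0x51=81: acc |= 81<<0 -> acc=81 shift=7 [end]
Varint 4: bytes[5:6] = 51 -> value 81 (1 byte(s))
  byte[6]=0x8D cont=1 payload=0x0D=13: acc |= 13<<0 -> acc=13 shift=7
  byte[7]=0xA4 cont=1 payload=0x24=36: acc |= 36<<7 -> acc=4621 shift=14
  byte[8]=0x74 cont=0 payload=0x74=116: acc |= 116<<14 -> acc=1905165 shift=21 [end]
Varint 5: bytes[6:9] = 8D A4 74 -> value 1905165 (3 byte(s))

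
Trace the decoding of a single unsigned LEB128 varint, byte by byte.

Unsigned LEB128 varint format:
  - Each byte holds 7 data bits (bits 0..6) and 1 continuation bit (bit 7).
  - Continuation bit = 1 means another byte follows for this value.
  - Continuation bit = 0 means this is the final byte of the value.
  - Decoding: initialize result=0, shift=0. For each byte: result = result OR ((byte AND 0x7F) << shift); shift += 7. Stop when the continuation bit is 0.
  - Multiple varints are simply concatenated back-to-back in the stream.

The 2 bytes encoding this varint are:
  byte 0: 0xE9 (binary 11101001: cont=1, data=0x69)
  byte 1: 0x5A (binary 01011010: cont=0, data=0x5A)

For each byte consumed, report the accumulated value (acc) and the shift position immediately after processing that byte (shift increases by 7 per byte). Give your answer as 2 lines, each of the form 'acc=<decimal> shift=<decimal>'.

Answer: acc=105 shift=7
acc=11625 shift=14

Derivation:
byte 0=0xE9: payload=0x69=105, contrib = 105<<0 = 105; acc -> 105, shift -> 7
byte 1=0x5A: payload=0x5A=90, contrib = 90<<7 = 11520; acc -> 11625, shift -> 14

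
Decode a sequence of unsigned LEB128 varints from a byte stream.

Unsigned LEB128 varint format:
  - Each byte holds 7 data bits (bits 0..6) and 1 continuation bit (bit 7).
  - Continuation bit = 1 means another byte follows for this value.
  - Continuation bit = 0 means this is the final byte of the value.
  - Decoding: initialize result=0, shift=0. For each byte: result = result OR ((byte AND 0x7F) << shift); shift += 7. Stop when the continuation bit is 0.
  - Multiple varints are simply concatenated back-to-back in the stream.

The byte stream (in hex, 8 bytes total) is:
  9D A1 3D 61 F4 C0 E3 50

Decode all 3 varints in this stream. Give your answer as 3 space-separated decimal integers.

  byte[0]=0x9D cont=1 payload=0x1D=29: acc |= 29<<0 -> acc=29 shift=7
  byte[1]=0xA1 cont=1 payload=0x21=33: acc |= 33<<7 -> acc=4253 shift=14
  byte[2]=0x3D cont=0 payload=0x3D=61: acc |= 61<<14 -> acc=1003677 shift=21 [end]
Varint 1: bytes[0:3] = 9D A1 3D -> value 1003677 (3 byte(s))
  byte[3]=0x61 cont=0 payload=0x61=97: acc |= 97<<0 -> acc=97 shift=7 [end]
Varint 2: bytes[3:4] = 61 -> value 97 (1 byte(s))
  byte[4]=0xF4 cont=1 payload=0x74=116: acc |= 116<<0 -> acc=116 shift=7
  byte[5]=0xC0 cont=1 payload=0x40=64: acc |= 64<<7 -> acc=8308 shift=14
  byte[6]=0xE3 cont=1 payload=0x63=99: acc |= 99<<14 -> acc=1630324 shift=21
  byte[7]=0x50 cont=0 payload=0x50=80: acc |= 80<<21 -> acc=169402484 shift=28 [end]
Varint 3: bytes[4:8] = F4 C0 E3 50 -> value 169402484 (4 byte(s))

Answer: 1003677 97 169402484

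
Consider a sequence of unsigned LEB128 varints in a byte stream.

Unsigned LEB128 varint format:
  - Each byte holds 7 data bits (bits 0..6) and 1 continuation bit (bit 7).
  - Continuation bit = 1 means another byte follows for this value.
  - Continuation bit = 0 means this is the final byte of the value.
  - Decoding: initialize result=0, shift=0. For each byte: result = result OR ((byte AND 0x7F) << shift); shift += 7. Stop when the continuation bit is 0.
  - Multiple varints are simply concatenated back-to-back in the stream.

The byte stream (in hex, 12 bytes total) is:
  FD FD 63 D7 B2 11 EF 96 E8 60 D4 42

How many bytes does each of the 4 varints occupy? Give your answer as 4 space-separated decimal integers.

  byte[0]=0xFD cont=1 payload=0x7D=125: acc |= 125<<0 -> acc=125 shift=7
  byte[1]=0xFD cont=1 payload=0x7D=125: acc |= 125<<7 -> acc=16125 shift=14
  byte[2]=0x63 cont=0 payload=0x63=99: acc |= 99<<14 -> acc=1638141 shift=21 [end]
Varint 1: bytes[0:3] = FD FD 63 -> value 1638141 (3 byte(s))
  byte[3]=0xD7 cont=1 payload=0x57=87: acc |= 87<<0 -> acc=87 shift=7
  byte[4]=0xB2 cont=1 payload=0x32=50: acc |= 50<<7 -> acc=6487 shift=14
  byte[5]=0x11 cont=0 payload=0x11=17: acc |= 17<<14 -> acc=285015 shift=21 [end]
Varint 2: bytes[3:6] = D7 B2 11 -> value 285015 (3 byte(s))
  byte[6]=0xEF cont=1 payload=0x6F=111: acc |= 111<<0 -> acc=111 shift=7
  byte[7]=0x96 cont=1 payload=0x16=22: acc |= 22<<7 -> acc=2927 shift=14
  byte[8]=0xE8 cont=1 payload=0x68=104: acc |= 104<<14 -> acc=1706863 shift=21
  byte[9]=0x60 cont=0 payload=0x60=96: acc |= 96<<21 -> acc=203033455 shift=28 [end]
Varint 3: bytes[6:10] = EF 96 E8 60 -> value 203033455 (4 byte(s))
  byte[10]=0xD4 cont=1 payload=0x54=84: acc |= 84<<0 -> acc=84 shift=7
  byte[11]=0x42 cont=0 payload=0x42=66: acc |= 66<<7 -> acc=8532 shift=14 [end]
Varint 4: bytes[10:12] = D4 42 -> value 8532 (2 byte(s))

Answer: 3 3 4 2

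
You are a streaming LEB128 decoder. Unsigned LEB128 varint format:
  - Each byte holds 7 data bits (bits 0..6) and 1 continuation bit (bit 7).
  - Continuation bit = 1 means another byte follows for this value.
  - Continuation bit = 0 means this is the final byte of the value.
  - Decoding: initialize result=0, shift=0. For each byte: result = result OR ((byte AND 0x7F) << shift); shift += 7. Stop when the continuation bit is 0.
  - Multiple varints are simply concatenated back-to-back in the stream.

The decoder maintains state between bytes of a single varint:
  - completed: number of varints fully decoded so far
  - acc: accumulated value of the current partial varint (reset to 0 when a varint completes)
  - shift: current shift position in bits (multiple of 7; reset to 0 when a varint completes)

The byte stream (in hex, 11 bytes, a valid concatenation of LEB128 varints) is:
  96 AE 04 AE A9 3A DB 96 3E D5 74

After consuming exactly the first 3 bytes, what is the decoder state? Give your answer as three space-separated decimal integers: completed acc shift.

Answer: 1 0 0

Derivation:
byte[0]=0x96 cont=1 payload=0x16: acc |= 22<<0 -> completed=0 acc=22 shift=7
byte[1]=0xAE cont=1 payload=0x2E: acc |= 46<<7 -> completed=0 acc=5910 shift=14
byte[2]=0x04 cont=0 payload=0x04: varint #1 complete (value=71446); reset -> completed=1 acc=0 shift=0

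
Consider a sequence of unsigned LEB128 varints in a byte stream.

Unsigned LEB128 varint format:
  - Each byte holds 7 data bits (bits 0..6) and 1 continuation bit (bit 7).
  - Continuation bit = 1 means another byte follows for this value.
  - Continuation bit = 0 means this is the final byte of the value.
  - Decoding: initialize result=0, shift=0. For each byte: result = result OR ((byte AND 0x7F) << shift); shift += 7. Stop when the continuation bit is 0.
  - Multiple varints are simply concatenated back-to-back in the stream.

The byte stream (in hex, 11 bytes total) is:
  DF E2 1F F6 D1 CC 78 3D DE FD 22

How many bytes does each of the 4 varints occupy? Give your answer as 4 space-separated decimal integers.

  byte[0]=0xDF cont=1 payload=0x5F=95: acc |= 95<<0 -> acc=95 shift=7
  byte[1]=0xE2 cont=1 payload=0x62=98: acc |= 98<<7 -> acc=12639 shift=14
  byte[2]=0x1F cont=0 payload=0x1F=31: acc |= 31<<14 -> acc=520543 shift=21 [end]
Varint 1: bytes[0:3] = DF E2 1F -> value 520543 (3 byte(s))
  byte[3]=0xF6 cont=1 payload=0x76=118: acc |= 118<<0 -> acc=118 shift=7
  byte[4]=0xD1 cont=1 payload=0x51=81: acc |= 81<<7 -> acc=10486 shift=14
  byte[5]=0xCC cont=1 payload=0x4C=76: acc |= 76<<14 -> acc=1255670 shift=21
  byte[6]=0x78 cont=0 payload=0x78=120: acc |= 120<<21 -> acc=252913910 shift=28 [end]
Varint 2: bytes[3:7] = F6 D1 CC 78 -> value 252913910 (4 byte(s))
  byte[7]=0x3D cont=0 payload=0x3D=61: acc |= 61<<0 -> acc=61 shift=7 [end]
Varint 3: bytes[7:8] = 3D -> value 61 (1 byte(s))
  byte[8]=0xDE cont=1 payload=0x5E=94: acc |= 94<<0 -> acc=94 shift=7
  byte[9]=0xFD cont=1 payload=0x7D=125: acc |= 125<<7 -> acc=16094 shift=14
  byte[10]=0x22 cont=0 payload=0x22=34: acc |= 34<<14 -> acc=573150 shift=21 [end]
Varint 4: bytes[8:11] = DE FD 22 -> value 573150 (3 byte(s))

Answer: 3 4 1 3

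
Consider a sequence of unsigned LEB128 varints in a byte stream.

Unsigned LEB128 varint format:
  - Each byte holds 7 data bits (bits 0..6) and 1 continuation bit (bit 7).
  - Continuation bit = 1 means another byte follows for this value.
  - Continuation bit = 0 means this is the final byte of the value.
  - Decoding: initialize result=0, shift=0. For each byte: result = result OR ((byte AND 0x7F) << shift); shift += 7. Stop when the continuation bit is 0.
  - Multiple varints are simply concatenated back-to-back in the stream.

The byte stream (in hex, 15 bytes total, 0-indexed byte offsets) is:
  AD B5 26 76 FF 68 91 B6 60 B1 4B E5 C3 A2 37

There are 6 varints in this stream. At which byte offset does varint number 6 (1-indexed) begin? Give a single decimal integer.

Answer: 11

Derivation:
  byte[0]=0xAD cont=1 payload=0x2D=45: acc |= 45<<0 -> acc=45 shift=7
  byte[1]=0xB5 cont=1 payload=0x35=53: acc |= 53<<7 -> acc=6829 shift=14
  byte[2]=0x26 cont=0 payload=0x26=38: acc |= 38<<14 -> acc=629421 shift=21 [end]
Varint 1: bytes[0:3] = AD B5 26 -> value 629421 (3 byte(s))
  byte[3]=0x76 cont=0 payload=0x76=118: acc |= 118<<0 -> acc=118 shift=7 [end]
Varint 2: bytes[3:4] = 76 -> value 118 (1 byte(s))
  byte[4]=0xFF cont=1 payload=0x7F=127: acc |= 127<<0 -> acc=127 shift=7
  byte[5]=0x68 cont=0 payload=0x68=104: acc |= 104<<7 -> acc=13439 shift=14 [end]
Varint 3: bytes[4:6] = FF 68 -> value 13439 (2 byte(s))
  byte[6]=0x91 cont=1 payload=0x11=17: acc |= 17<<0 -> acc=17 shift=7
  byte[7]=0xB6 cont=1 payload=0x36=54: acc |= 54<<7 -> acc=6929 shift=14
  byte[8]=0x60 cont=0 payload=0x60=96: acc |= 96<<14 -> acc=1579793 shift=21 [end]
Varint 4: bytes[6:9] = 91 B6 60 -> value 1579793 (3 byte(s))
  byte[9]=0xB1 cont=1 payload=0x31=49: acc |= 49<<0 -> acc=49 shift=7
  byte[10]=0x4B cont=0 payload=0x4B=75: acc |= 75<<7 -> acc=9649 shift=14 [end]
Varint 5: bytes[9:11] = B1 4B -> value 9649 (2 byte(s))
  byte[11]=0xE5 cont=1 payload=0x65=101: acc |= 101<<0 -> acc=101 shift=7
  byte[12]=0xC3 cont=1 payload=0x43=67: acc |= 67<<7 -> acc=8677 shift=14
  byte[13]=0xA2 cont=1 payload=0x22=34: acc |= 34<<14 -> acc=565733 shift=21
  byte[14]=0x37 cont=0 payload=0x37=55: acc |= 55<<21 -> acc=115909093 shift=28 [end]
Varint 6: bytes[11:15] = E5 C3 A2 37 -> value 115909093 (4 byte(s))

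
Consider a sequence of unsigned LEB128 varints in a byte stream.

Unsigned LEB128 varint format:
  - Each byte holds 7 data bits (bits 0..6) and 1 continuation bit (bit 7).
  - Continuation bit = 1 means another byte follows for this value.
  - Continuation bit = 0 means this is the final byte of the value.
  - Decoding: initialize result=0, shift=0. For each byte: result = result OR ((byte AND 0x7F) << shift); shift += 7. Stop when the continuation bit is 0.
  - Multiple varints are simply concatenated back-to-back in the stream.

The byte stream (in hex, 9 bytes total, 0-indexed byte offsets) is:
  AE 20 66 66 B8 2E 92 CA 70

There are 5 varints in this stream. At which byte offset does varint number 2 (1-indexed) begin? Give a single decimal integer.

Answer: 2

Derivation:
  byte[0]=0xAE cont=1 payload=0x2E=46: acc |= 46<<0 -> acc=46 shift=7
  byte[1]=0x20 cont=0 payload=0x20=32: acc |= 32<<7 -> acc=4142 shift=14 [end]
Varint 1: bytes[0:2] = AE 20 -> value 4142 (2 byte(s))
  byte[2]=0x66 cont=0 payload=0x66=102: acc |= 102<<0 -> acc=102 shift=7 [end]
Varint 2: bytes[2:3] = 66 -> value 102 (1 byte(s))
  byte[3]=0x66 cont=0 payload=0x66=102: acc |= 102<<0 -> acc=102 shift=7 [end]
Varint 3: bytes[3:4] = 66 -> value 102 (1 byte(s))
  byte[4]=0xB8 cont=1 payload=0x38=56: acc |= 56<<0 -> acc=56 shift=7
  byte[5]=0x2E cont=0 payload=0x2E=46: acc |= 46<<7 -> acc=5944 shift=14 [end]
Varint 4: bytes[4:6] = B8 2E -> value 5944 (2 byte(s))
  byte[6]=0x92 cont=1 payload=0x12=18: acc |= 18<<0 -> acc=18 shift=7
  byte[7]=0xCA cont=1 payload=0x4A=74: acc |= 74<<7 -> acc=9490 shift=14
  byte[8]=0x70 cont=0 payload=0x70=112: acc |= 112<<14 -> acc=1844498 shift=21 [end]
Varint 5: bytes[6:9] = 92 CA 70 -> value 1844498 (3 byte(s))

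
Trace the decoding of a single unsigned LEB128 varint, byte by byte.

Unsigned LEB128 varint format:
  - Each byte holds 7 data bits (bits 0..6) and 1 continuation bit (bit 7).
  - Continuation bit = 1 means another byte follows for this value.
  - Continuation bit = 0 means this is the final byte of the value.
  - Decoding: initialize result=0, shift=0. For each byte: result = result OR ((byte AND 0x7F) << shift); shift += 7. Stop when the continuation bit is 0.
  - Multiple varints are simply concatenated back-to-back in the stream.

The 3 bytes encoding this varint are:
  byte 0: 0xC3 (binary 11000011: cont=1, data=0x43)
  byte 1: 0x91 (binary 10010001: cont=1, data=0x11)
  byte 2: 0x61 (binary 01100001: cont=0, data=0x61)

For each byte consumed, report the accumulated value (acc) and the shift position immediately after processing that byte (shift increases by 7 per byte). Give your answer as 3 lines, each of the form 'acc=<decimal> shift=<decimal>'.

Answer: acc=67 shift=7
acc=2243 shift=14
acc=1591491 shift=21

Derivation:
byte 0=0xC3: payload=0x43=67, contrib = 67<<0 = 67; acc -> 67, shift -> 7
byte 1=0x91: payload=0x11=17, contrib = 17<<7 = 2176; acc -> 2243, shift -> 14
byte 2=0x61: payload=0x61=97, contrib = 97<<14 = 1589248; acc -> 1591491, shift -> 21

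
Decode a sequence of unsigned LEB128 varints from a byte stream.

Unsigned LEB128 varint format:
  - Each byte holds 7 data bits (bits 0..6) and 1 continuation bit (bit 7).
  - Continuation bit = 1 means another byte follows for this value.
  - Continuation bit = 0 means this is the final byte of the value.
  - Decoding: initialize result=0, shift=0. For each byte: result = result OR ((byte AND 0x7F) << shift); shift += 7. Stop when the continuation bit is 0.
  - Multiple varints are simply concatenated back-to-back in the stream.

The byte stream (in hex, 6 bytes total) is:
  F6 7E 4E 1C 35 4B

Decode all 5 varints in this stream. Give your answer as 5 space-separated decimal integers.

Answer: 16246 78 28 53 75

Derivation:
  byte[0]=0xF6 cont=1 payload=0x76=118: acc |= 118<<0 -> acc=118 shift=7
  byte[1]=0x7E cont=0 payload=0x7E=126: acc |= 126<<7 -> acc=16246 shift=14 [end]
Varint 1: bytes[0:2] = F6 7E -> value 16246 (2 byte(s))
  byte[2]=0x4E cont=0 payload=0x4E=78: acc |= 78<<0 -> acc=78 shift=7 [end]
Varint 2: bytes[2:3] = 4E -> value 78 (1 byte(s))
  byte[3]=0x1C cont=0 payload=0x1C=28: acc |= 28<<0 -> acc=28 shift=7 [end]
Varint 3: bytes[3:4] = 1C -> value 28 (1 byte(s))
  byte[4]=0x35 cont=0 payload=0x35=53: acc |= 53<<0 -> acc=53 shift=7 [end]
Varint 4: bytes[4:5] = 35 -> value 53 (1 byte(s))
  byte[5]=0x4B cont=0 payload=0x4B=75: acc |= 75<<0 -> acc=75 shift=7 [end]
Varint 5: bytes[5:6] = 4B -> value 75 (1 byte(s))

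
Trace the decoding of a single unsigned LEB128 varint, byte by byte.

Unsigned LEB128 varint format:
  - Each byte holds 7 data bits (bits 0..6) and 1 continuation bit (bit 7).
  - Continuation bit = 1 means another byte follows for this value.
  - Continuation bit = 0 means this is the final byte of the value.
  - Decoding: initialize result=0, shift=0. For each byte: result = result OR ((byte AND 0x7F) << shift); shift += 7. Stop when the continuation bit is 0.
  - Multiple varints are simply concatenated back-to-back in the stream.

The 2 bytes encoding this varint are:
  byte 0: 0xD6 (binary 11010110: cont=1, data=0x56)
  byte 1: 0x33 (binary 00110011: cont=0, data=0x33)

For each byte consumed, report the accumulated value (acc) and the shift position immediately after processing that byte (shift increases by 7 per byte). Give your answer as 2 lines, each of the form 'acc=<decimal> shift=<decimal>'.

byte 0=0xD6: payload=0x56=86, contrib = 86<<0 = 86; acc -> 86, shift -> 7
byte 1=0x33: payload=0x33=51, contrib = 51<<7 = 6528; acc -> 6614, shift -> 14

Answer: acc=86 shift=7
acc=6614 shift=14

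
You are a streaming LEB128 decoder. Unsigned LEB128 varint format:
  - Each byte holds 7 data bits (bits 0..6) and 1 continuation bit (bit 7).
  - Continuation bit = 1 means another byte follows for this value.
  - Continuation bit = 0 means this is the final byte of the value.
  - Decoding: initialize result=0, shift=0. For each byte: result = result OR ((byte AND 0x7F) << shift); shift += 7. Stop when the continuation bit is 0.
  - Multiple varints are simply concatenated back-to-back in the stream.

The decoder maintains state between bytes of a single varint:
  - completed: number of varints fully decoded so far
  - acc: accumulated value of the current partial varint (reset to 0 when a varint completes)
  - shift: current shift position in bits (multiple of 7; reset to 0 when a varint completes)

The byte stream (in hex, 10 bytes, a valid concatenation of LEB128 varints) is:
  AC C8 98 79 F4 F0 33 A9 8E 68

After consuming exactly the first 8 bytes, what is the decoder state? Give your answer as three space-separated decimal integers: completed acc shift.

byte[0]=0xAC cont=1 payload=0x2C: acc |= 44<<0 -> completed=0 acc=44 shift=7
byte[1]=0xC8 cont=1 payload=0x48: acc |= 72<<7 -> completed=0 acc=9260 shift=14
byte[2]=0x98 cont=1 payload=0x18: acc |= 24<<14 -> completed=0 acc=402476 shift=21
byte[3]=0x79 cont=0 payload=0x79: varint #1 complete (value=254157868); reset -> completed=1 acc=0 shift=0
byte[4]=0xF4 cont=1 payload=0x74: acc |= 116<<0 -> completed=1 acc=116 shift=7
byte[5]=0xF0 cont=1 payload=0x70: acc |= 112<<7 -> completed=1 acc=14452 shift=14
byte[6]=0x33 cont=0 payload=0x33: varint #2 complete (value=850036); reset -> completed=2 acc=0 shift=0
byte[7]=0xA9 cont=1 payload=0x29: acc |= 41<<0 -> completed=2 acc=41 shift=7

Answer: 2 41 7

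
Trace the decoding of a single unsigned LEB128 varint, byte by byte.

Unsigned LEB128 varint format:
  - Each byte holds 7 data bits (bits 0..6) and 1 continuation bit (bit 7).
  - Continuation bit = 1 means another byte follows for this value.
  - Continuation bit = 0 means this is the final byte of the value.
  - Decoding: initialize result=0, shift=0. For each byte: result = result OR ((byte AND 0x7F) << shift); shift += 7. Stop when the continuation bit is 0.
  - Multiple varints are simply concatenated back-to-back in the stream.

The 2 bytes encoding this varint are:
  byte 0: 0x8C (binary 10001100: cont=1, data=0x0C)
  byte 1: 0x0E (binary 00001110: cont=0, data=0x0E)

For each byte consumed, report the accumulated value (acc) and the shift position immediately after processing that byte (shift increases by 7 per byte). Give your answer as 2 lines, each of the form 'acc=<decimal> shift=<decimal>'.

Answer: acc=12 shift=7
acc=1804 shift=14

Derivation:
byte 0=0x8C: payload=0x0C=12, contrib = 12<<0 = 12; acc -> 12, shift -> 7
byte 1=0x0E: payload=0x0E=14, contrib = 14<<7 = 1792; acc -> 1804, shift -> 14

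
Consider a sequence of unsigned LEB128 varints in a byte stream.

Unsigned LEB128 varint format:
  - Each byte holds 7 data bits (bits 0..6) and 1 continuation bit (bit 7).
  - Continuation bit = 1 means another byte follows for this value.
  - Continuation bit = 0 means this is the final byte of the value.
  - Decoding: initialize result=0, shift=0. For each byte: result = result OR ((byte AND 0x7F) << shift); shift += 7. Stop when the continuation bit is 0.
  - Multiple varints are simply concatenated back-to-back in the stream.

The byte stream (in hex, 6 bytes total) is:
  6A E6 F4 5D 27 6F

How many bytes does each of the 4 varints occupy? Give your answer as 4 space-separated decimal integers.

Answer: 1 3 1 1

Derivation:
  byte[0]=0x6A cont=0 payload=0x6A=106: acc |= 106<<0 -> acc=106 shift=7 [end]
Varint 1: bytes[0:1] = 6A -> value 106 (1 byte(s))
  byte[1]=0xE6 cont=1 payload=0x66=102: acc |= 102<<0 -> acc=102 shift=7
  byte[2]=0xF4 cont=1 payload=0x74=116: acc |= 116<<7 -> acc=14950 shift=14
  byte[3]=0x5D cont=0 payload=0x5D=93: acc |= 93<<14 -> acc=1538662 shift=21 [end]
Varint 2: bytes[1:4] = E6 F4 5D -> value 1538662 (3 byte(s))
  byte[4]=0x27 cont=0 payload=0x27=39: acc |= 39<<0 -> acc=39 shift=7 [end]
Varint 3: bytes[4:5] = 27 -> value 39 (1 byte(s))
  byte[5]=0x6F cont=0 payload=0x6F=111: acc |= 111<<0 -> acc=111 shift=7 [end]
Varint 4: bytes[5:6] = 6F -> value 111 (1 byte(s))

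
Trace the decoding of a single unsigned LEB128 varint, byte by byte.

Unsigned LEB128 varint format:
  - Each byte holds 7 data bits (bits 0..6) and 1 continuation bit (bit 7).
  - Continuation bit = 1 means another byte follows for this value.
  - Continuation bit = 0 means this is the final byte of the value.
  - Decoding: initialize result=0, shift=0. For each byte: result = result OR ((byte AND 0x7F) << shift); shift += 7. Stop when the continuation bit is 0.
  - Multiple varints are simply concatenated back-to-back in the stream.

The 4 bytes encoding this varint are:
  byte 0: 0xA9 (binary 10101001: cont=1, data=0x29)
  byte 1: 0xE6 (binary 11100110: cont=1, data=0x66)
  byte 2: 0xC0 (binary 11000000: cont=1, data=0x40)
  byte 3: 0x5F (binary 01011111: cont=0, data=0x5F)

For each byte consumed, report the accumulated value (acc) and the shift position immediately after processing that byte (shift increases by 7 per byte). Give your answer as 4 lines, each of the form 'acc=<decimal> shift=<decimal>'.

Answer: acc=41 shift=7
acc=13097 shift=14
acc=1061673 shift=21
acc=200291113 shift=28

Derivation:
byte 0=0xA9: payload=0x29=41, contrib = 41<<0 = 41; acc -> 41, shift -> 7
byte 1=0xE6: payload=0x66=102, contrib = 102<<7 = 13056; acc -> 13097, shift -> 14
byte 2=0xC0: payload=0x40=64, contrib = 64<<14 = 1048576; acc -> 1061673, shift -> 21
byte 3=0x5F: payload=0x5F=95, contrib = 95<<21 = 199229440; acc -> 200291113, shift -> 28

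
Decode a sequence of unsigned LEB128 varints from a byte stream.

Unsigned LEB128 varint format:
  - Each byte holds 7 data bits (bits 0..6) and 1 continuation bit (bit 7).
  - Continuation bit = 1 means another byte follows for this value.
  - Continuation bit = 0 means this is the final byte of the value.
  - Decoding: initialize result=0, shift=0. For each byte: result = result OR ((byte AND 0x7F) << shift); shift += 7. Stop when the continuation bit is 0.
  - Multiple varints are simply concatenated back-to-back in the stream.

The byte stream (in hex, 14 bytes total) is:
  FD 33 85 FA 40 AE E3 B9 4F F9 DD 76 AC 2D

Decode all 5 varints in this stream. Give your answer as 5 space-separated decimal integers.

Answer: 6653 1064197 166621614 1945337 5804

Derivation:
  byte[0]=0xFD cont=1 payload=0x7D=125: acc |= 125<<0 -> acc=125 shift=7
  byte[1]=0x33 cont=0 payload=0x33=51: acc |= 51<<7 -> acc=6653 shift=14 [end]
Varint 1: bytes[0:2] = FD 33 -> value 6653 (2 byte(s))
  byte[2]=0x85 cont=1 payload=0x05=5: acc |= 5<<0 -> acc=5 shift=7
  byte[3]=0xFA cont=1 payload=0x7A=122: acc |= 122<<7 -> acc=15621 shift=14
  byte[4]=0x40 cont=0 payload=0x40=64: acc |= 64<<14 -> acc=1064197 shift=21 [end]
Varint 2: bytes[2:5] = 85 FA 40 -> value 1064197 (3 byte(s))
  byte[5]=0xAE cont=1 payload=0x2E=46: acc |= 46<<0 -> acc=46 shift=7
  byte[6]=0xE3 cont=1 payload=0x63=99: acc |= 99<<7 -> acc=12718 shift=14
  byte[7]=0xB9 cont=1 payload=0x39=57: acc |= 57<<14 -> acc=946606 shift=21
  byte[8]=0x4F cont=0 payload=0x4F=79: acc |= 79<<21 -> acc=166621614 shift=28 [end]
Varint 3: bytes[5:9] = AE E3 B9 4F -> value 166621614 (4 byte(s))
  byte[9]=0xF9 cont=1 payload=0x79=121: acc |= 121<<0 -> acc=121 shift=7
  byte[10]=0xDD cont=1 payload=0x5D=93: acc |= 93<<7 -> acc=12025 shift=14
  byte[11]=0x76 cont=0 payload=0x76=118: acc |= 118<<14 -> acc=1945337 shift=21 [end]
Varint 4: bytes[9:12] = F9 DD 76 -> value 1945337 (3 byte(s))
  byte[12]=0xAC cont=1 payload=0x2C=44: acc |= 44<<0 -> acc=44 shift=7
  byte[13]=0x2D cont=0 payload=0x2D=45: acc |= 45<<7 -> acc=5804 shift=14 [end]
Varint 5: bytes[12:14] = AC 2D -> value 5804 (2 byte(s))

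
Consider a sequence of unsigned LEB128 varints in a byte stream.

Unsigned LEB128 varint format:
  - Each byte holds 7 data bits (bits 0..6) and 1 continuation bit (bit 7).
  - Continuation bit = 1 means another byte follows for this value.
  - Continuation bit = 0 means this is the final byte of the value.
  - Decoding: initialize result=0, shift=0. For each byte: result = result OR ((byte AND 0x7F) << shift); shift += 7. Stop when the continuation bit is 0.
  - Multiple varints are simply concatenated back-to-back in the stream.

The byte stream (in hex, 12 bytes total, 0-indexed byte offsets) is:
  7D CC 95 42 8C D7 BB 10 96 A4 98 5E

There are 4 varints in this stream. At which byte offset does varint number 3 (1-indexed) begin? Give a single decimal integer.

Answer: 4

Derivation:
  byte[0]=0x7D cont=0 payload=0x7D=125: acc |= 125<<0 -> acc=125 shift=7 [end]
Varint 1: bytes[0:1] = 7D -> value 125 (1 byte(s))
  byte[1]=0xCC cont=1 payload=0x4C=76: acc |= 76<<0 -> acc=76 shift=7
  byte[2]=0x95 cont=1 payload=0x15=21: acc |= 21<<7 -> acc=2764 shift=14
  byte[3]=0x42 cont=0 payload=0x42=66: acc |= 66<<14 -> acc=1084108 shift=21 [end]
Varint 2: bytes[1:4] = CC 95 42 -> value 1084108 (3 byte(s))
  byte[4]=0x8C cont=1 payload=0x0C=12: acc |= 12<<0 -> acc=12 shift=7
  byte[5]=0xD7 cont=1 payload=0x57=87: acc |= 87<<7 -> acc=11148 shift=14
  byte[6]=0xBB cont=1 payload=0x3B=59: acc |= 59<<14 -> acc=977804 shift=21
  byte[7]=0x10 cont=0 payload=0x10=16: acc |= 16<<21 -> acc=34532236 shift=28 [end]
Varint 3: bytes[4:8] = 8C D7 BB 10 -> value 34532236 (4 byte(s))
  byte[8]=0x96 cont=1 payload=0x16=22: acc |= 22<<0 -> acc=22 shift=7
  byte[9]=0xA4 cont=1 payload=0x24=36: acc |= 36<<7 -> acc=4630 shift=14
  byte[10]=0x98 cont=1 payload=0x18=24: acc |= 24<<14 -> acc=397846 shift=21
  byte[11]=0x5E cont=0 payload=0x5E=94: acc |= 94<<21 -> acc=197530134 shift=28 [end]
Varint 4: bytes[8:12] = 96 A4 98 5E -> value 197530134 (4 byte(s))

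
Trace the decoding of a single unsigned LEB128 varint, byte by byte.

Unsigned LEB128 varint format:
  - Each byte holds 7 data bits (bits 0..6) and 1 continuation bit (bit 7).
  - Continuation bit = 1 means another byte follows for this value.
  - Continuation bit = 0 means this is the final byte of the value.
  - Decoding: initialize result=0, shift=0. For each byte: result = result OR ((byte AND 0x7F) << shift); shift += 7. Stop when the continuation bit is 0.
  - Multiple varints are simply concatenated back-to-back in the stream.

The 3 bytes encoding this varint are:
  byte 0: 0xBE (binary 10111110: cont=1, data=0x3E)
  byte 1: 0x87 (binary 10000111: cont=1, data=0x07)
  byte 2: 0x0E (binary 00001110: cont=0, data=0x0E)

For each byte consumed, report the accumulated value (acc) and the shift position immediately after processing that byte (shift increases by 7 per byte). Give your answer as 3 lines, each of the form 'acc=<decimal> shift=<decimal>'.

Answer: acc=62 shift=7
acc=958 shift=14
acc=230334 shift=21

Derivation:
byte 0=0xBE: payload=0x3E=62, contrib = 62<<0 = 62; acc -> 62, shift -> 7
byte 1=0x87: payload=0x07=7, contrib = 7<<7 = 896; acc -> 958, shift -> 14
byte 2=0x0E: payload=0x0E=14, contrib = 14<<14 = 229376; acc -> 230334, shift -> 21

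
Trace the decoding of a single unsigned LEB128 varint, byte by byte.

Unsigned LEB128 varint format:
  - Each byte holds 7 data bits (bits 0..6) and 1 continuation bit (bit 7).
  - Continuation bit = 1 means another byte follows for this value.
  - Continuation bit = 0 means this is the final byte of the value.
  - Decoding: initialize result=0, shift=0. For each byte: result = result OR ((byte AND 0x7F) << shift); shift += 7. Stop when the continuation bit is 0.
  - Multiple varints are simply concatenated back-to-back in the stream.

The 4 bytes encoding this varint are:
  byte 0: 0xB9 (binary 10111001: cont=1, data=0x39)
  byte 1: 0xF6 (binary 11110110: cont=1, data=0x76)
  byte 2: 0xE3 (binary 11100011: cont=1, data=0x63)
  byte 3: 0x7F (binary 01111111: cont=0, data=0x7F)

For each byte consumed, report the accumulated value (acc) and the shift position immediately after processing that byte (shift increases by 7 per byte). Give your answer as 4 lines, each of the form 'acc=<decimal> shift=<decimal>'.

byte 0=0xB9: payload=0x39=57, contrib = 57<<0 = 57; acc -> 57, shift -> 7
byte 1=0xF6: payload=0x76=118, contrib = 118<<7 = 15104; acc -> 15161, shift -> 14
byte 2=0xE3: payload=0x63=99, contrib = 99<<14 = 1622016; acc -> 1637177, shift -> 21
byte 3=0x7F: payload=0x7F=127, contrib = 127<<21 = 266338304; acc -> 267975481, shift -> 28

Answer: acc=57 shift=7
acc=15161 shift=14
acc=1637177 shift=21
acc=267975481 shift=28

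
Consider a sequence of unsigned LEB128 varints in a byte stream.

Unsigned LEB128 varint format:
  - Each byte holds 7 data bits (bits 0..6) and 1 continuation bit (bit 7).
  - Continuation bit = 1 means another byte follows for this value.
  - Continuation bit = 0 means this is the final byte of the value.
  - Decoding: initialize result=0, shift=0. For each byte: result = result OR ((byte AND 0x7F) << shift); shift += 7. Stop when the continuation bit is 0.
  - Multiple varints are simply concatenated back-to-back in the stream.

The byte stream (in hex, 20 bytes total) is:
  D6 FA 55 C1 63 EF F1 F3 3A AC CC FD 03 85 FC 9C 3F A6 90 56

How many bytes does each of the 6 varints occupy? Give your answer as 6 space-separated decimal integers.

  byte[0]=0xD6 cont=1 payload=0x56=86: acc |= 86<<0 -> acc=86 shift=7
  byte[1]=0xFA cont=1 payload=0x7A=122: acc |= 122<<7 -> acc=15702 shift=14
  byte[2]=0x55 cont=0 payload=0x55=85: acc |= 85<<14 -> acc=1408342 shift=21 [end]
Varint 1: bytes[0:3] = D6 FA 55 -> value 1408342 (3 byte(s))
  byte[3]=0xC1 cont=1 payload=0x41=65: acc |= 65<<0 -> acc=65 shift=7
  byte[4]=0x63 cont=0 payload=0x63=99: acc |= 99<<7 -> acc=12737 shift=14 [end]
Varint 2: bytes[3:5] = C1 63 -> value 12737 (2 byte(s))
  byte[5]=0xEF cont=1 payload=0x6F=111: acc |= 111<<0 -> acc=111 shift=7
  byte[6]=0xF1 cont=1 payload=0x71=113: acc |= 113<<7 -> acc=14575 shift=14
  byte[7]=0xF3 cont=1 payload=0x73=115: acc |= 115<<14 -> acc=1898735 shift=21
  byte[8]=0x3A cont=0 payload=0x3A=58: acc |= 58<<21 -> acc=123533551 shift=28 [end]
Varint 3: bytes[5:9] = EF F1 F3 3A -> value 123533551 (4 byte(s))
  byte[9]=0xAC cont=1 payload=0x2C=44: acc |= 44<<0 -> acc=44 shift=7
  byte[10]=0xCC cont=1 payload=0x4C=76: acc |= 76<<7 -> acc=9772 shift=14
  byte[11]=0xFD cont=1 payload=0x7D=125: acc |= 125<<14 -> acc=2057772 shift=21
  byte[12]=0x03 cont=0 payload=0x03=3: acc |= 3<<21 -> acc=8349228 shift=28 [end]
Varint 4: bytes[9:13] = AC CC FD 03 -> value 8349228 (4 byte(s))
  byte[13]=0x85 cont=1 payload=0x05=5: acc |= 5<<0 -> acc=5 shift=7
  byte[14]=0xFC cont=1 payload=0x7C=124: acc |= 124<<7 -> acc=15877 shift=14
  byte[15]=0x9C cont=1 payload=0x1C=28: acc |= 28<<14 -> acc=474629 shift=21
  byte[16]=0x3F cont=0 payload=0x3F=63: acc |= 63<<21 -> acc=132595205 shift=28 [end]
Varint 5: bytes[13:17] = 85 FC 9C 3F -> value 132595205 (4 byte(s))
  byte[17]=0xA6 cont=1 payload=0x26=38: acc |= 38<<0 -> acc=38 shift=7
  byte[18]=0x90 cont=1 payload=0x10=16: acc |= 16<<7 -> acc=2086 shift=14
  byte[19]=0x56 cont=0 payload=0x56=86: acc |= 86<<14 -> acc=1411110 shift=21 [end]
Varint 6: bytes[17:20] = A6 90 56 -> value 1411110 (3 byte(s))

Answer: 3 2 4 4 4 3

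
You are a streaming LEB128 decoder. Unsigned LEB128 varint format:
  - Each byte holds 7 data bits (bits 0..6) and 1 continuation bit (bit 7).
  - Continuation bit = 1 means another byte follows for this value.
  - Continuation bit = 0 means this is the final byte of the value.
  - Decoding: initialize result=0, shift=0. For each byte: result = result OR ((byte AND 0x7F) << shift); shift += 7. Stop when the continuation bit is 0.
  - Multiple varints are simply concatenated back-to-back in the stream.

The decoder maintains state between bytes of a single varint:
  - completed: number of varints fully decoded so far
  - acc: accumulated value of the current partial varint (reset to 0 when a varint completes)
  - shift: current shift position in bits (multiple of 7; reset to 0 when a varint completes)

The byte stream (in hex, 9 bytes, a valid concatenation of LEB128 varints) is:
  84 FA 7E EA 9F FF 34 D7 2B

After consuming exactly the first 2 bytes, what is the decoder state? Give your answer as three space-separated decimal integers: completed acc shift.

Answer: 0 15620 14

Derivation:
byte[0]=0x84 cont=1 payload=0x04: acc |= 4<<0 -> completed=0 acc=4 shift=7
byte[1]=0xFA cont=1 payload=0x7A: acc |= 122<<7 -> completed=0 acc=15620 shift=14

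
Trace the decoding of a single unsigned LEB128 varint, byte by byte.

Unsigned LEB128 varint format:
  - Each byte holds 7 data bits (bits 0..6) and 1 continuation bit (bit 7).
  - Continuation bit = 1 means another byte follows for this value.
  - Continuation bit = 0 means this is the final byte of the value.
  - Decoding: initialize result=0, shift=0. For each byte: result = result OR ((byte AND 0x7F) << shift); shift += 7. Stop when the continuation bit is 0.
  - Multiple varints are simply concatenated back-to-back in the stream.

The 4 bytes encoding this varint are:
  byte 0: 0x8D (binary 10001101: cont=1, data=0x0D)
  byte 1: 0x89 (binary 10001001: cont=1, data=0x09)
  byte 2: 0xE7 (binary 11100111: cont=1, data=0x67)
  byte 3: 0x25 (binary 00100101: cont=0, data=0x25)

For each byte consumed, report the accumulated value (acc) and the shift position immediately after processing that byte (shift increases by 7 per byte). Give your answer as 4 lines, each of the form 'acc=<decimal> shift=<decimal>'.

Answer: acc=13 shift=7
acc=1165 shift=14
acc=1688717 shift=21
acc=79283341 shift=28

Derivation:
byte 0=0x8D: payload=0x0D=13, contrib = 13<<0 = 13; acc -> 13, shift -> 7
byte 1=0x89: payload=0x09=9, contrib = 9<<7 = 1152; acc -> 1165, shift -> 14
byte 2=0xE7: payload=0x67=103, contrib = 103<<14 = 1687552; acc -> 1688717, shift -> 21
byte 3=0x25: payload=0x25=37, contrib = 37<<21 = 77594624; acc -> 79283341, shift -> 28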